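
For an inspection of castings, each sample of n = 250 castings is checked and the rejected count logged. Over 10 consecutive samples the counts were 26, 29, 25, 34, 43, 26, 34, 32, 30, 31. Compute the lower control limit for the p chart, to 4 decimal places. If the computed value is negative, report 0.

p̄ = Σdᵢ / (k·n) = 310 / (10 × 250) = 0.12400
LCL = p̄ − 3·√(p̄(1−p̄)/n) = 0.12400 − 3 × 0.02084 = 0.06147

0.0615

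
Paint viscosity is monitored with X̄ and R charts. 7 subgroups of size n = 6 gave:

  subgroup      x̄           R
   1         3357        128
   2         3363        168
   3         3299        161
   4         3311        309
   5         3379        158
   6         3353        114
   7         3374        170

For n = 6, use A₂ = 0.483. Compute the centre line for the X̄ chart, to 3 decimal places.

X̄̄ = (3357 + 3363 + 3299 + 3311 + 3379 + 3353 + 3374) / 7 = 23436.0000 / 7 = 3348.0000
CL = X̄̄ = 3348.0000

3348.000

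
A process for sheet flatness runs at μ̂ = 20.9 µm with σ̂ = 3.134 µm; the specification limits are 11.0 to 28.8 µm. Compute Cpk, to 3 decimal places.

Cpu = (USL − μ̂) / (3σ̂) = (28.8 − 20.9) / (3 × 3.134) = 0.8402; Cpl = (μ̂ − LSL) / (3σ̂) = (20.9 − 11.0) / (3 × 3.134) = 1.0530; Cpk = min(Cpu, Cpl) = 0.8402

0.840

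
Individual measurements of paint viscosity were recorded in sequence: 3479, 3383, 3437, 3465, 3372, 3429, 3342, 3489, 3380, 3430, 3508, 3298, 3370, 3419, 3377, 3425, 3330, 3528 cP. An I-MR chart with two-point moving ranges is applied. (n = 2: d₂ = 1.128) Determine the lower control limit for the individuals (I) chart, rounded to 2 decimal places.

3177.80

X̄ = (3479 + 3383 + 3437 + 3465 + 3372 + 3429 + 3342 + 3489 + 3380 + 3430 + 3508 + 3298 + 3370 + 3419 + 3377 + 3425 + 3330 + 3528) / 18 = 3414.5000
Moving ranges: 96, 54, 28, 93, 57, 87, 147, 109, 50, 78, 210, 72, 49, 42, 48, 95, 198; M̄R̄ = 1513.0000 / 17 = 89.0000
LCL = X̄ − 3·M̄R̄/d₂ = 3414.5000 − 3 × 89.0000 / 1.128 = 3177.7979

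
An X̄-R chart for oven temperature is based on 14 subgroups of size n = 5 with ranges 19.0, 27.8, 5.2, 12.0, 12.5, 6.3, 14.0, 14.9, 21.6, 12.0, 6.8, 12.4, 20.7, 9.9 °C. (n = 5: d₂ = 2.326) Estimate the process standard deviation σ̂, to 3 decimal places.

5.991

R̄ = (19.0 + 27.8 + 5.2 + 12.0 + 12.5 + 6.3 + 14.0 + 14.9 + 21.6 + 12.0 + 6.8 + 12.4 + 20.7 + 9.9) / 14 = 13.9357
σ̂ = R̄ / d₂ = 13.9357 / 2.326 = 5.9913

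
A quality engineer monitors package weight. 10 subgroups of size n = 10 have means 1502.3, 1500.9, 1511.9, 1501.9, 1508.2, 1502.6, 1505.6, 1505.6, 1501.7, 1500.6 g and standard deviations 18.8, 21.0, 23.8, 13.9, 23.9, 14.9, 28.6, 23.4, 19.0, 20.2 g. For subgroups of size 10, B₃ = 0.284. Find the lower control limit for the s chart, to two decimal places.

5.89

s̄ = (18.8 + 21.0 + 23.8 + 13.9 + 23.9 + 14.9 + 28.6 + 23.4 + 19.0 + 20.2) / 10 = 20.7500
LCL_s = B₃·s̄ = 0.284 × 20.7500 = 5.8930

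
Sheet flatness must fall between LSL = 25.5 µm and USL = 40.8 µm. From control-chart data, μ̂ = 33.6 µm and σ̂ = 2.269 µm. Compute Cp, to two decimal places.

Cp = (USL − LSL) / (6σ̂) = (40.8 − 25.5) / (6 × 2.269) = 15.3000 / 13.6140 = 1.1238

1.12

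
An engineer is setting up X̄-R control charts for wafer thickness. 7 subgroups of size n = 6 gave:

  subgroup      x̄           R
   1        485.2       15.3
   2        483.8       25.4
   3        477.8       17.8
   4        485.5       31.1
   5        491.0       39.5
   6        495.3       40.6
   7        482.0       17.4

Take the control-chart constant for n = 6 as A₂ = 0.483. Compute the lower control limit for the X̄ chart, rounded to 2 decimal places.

X̄̄ = (485.2 + 483.8 + 477.8 + 485.5 + 491.0 + 495.3 + 482.0) / 7 = 3400.6000 / 7 = 485.8000
R̄ = (15.3 + 25.4 + 17.8 + 31.1 + 39.5 + 40.6 + 17.4) / 7 = 187.1000 / 7 = 26.7286
LCL = X̄̄ − A₂·R̄ = 485.8000 − 0.483 × 26.7286 = 472.8901

472.89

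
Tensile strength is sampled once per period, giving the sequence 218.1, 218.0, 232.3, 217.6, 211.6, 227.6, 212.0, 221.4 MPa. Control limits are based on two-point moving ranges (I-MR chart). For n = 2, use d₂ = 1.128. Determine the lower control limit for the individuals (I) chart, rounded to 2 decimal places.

X̄ = (218.1 + 218.0 + 232.3 + 217.6 + 211.6 + 227.6 + 212.0 + 221.4) / 8 = 219.8250
Moving ranges: 0.1, 14.3, 14.7, 6.0, 16.0, 15.6, 9.4; M̄R̄ = 76.1000 / 7 = 10.8714
LCL = X̄ − 3·M̄R̄/d₂ = 219.8250 − 3 × 10.8714 / 1.128 = 190.9116

190.91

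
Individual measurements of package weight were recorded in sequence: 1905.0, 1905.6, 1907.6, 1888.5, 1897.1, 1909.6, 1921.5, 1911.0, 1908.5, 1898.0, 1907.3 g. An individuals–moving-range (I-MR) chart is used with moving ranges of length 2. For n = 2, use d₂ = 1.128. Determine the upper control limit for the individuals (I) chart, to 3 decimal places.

X̄ = (1905.0 + 1905.6 + 1907.6 + 1888.5 + 1897.1 + 1909.6 + 1921.5 + 1911.0 + 1908.5 + 1898.0 + 1907.3) / 11 = 1905.4273
Moving ranges: 0.6, 2.0, 19.1, 8.6, 12.5, 11.9, 10.5, 2.5, 10.5, 9.3; M̄R̄ = 87.5000 / 10 = 8.7500
UCL = X̄ + 3·M̄R̄/d₂ = 1905.4273 + 3 × 8.7500 / 1.128 = 1928.6985

1928.699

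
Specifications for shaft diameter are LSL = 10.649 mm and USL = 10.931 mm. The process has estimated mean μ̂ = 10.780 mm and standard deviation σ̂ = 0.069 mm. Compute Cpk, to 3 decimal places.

Cpu = (USL − μ̂) / (3σ̂) = (10.931 − 10.780) / (3 × 0.069) = 0.7295; Cpl = (μ̂ − LSL) / (3σ̂) = (10.780 − 10.649) / (3 × 0.069) = 0.6329; Cpk = min(Cpu, Cpl) = 0.6329

0.633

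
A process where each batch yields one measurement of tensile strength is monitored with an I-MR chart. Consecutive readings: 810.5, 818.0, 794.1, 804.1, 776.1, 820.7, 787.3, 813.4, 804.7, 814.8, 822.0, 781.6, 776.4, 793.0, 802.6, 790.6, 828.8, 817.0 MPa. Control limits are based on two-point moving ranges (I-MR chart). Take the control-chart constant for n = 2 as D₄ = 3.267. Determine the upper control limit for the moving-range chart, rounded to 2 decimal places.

Moving ranges: 7.5, 23.9, 10.0, 28.0, 44.6, 33.4, 26.1, 8.7, 10.1, 7.2, 40.4, 5.2, 16.6, 9.6, 12.0, 38.2, 11.8; M̄R̄ = 333.3000 / 17 = 19.6059
UCL_MR = D₄·M̄R̄ = 3.267 × 19.6059 = 64.0524

64.05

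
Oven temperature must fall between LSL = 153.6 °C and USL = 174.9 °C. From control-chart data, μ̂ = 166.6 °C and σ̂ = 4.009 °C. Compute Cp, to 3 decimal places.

Cp = (USL − LSL) / (6σ̂) = (174.9 − 153.6) / (6 × 4.009) = 21.3000 / 24.0540 = 0.8855

0.886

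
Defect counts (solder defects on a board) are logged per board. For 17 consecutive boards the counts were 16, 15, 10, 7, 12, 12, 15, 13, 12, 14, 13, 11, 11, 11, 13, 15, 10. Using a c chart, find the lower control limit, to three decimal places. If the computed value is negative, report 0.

1.809

c̄ = (16 + 15 + 10 + 7 + 12 + 12 + 15 + 13 + 12 + 14 + 13 + 11 + 11 + 11 + 13 + 15 + 10) / 17 = 210 / 17 = 12.3529
LCL = c̄ − 3√c̄ = 12.3529 − 3 × 3.5147 = 1.8089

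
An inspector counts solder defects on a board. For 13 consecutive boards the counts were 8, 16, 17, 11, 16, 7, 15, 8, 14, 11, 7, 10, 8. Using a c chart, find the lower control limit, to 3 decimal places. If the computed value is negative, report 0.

c̄ = (8 + 16 + 17 + 11 + 16 + 7 + 15 + 8 + 14 + 11 + 7 + 10 + 8) / 13 = 148 / 13 = 11.3846
LCL = c̄ − 3√c̄ = 11.3846 − 3 × 3.3741 = 1.2623

1.262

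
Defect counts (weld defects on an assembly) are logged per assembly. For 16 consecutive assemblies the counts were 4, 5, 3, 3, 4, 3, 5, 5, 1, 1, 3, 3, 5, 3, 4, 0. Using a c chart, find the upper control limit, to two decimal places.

c̄ = (4 + 5 + 3 + 3 + 4 + 3 + 5 + 5 + 1 + 1 + 3 + 3 + 5 + 3 + 4 + 0) / 16 = 52 / 16 = 3.2500
UCL = c̄ + 3√c̄ = 3.2500 + 3 × √3.2500 = 3.2500 + 3 × 1.8028 = 8.6583

8.66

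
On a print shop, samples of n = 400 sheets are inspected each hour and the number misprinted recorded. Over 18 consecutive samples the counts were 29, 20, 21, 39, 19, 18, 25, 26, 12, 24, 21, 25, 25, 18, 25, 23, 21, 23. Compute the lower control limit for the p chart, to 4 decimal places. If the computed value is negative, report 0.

0.0226

p̄ = Σdᵢ / (k·n) = 414 / (18 × 400) = 0.05750
LCL = p̄ − 3·√(p̄(1−p̄)/n) = 0.05750 − 3 × 0.01164 = 0.02258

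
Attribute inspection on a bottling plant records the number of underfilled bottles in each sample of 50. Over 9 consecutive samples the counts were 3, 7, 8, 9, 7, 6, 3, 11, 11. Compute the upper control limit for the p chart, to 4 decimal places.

0.2936

p̄ = Σdᵢ / (k·n) = 65 / (9 × 50) = 0.14444
UCL = p̄ + 3·√(p̄(1−p̄)/n) = 0.14444 + 3 × √(0.14444×0.85556/50) = 0.14444 + 3 × 0.04972 = 0.29359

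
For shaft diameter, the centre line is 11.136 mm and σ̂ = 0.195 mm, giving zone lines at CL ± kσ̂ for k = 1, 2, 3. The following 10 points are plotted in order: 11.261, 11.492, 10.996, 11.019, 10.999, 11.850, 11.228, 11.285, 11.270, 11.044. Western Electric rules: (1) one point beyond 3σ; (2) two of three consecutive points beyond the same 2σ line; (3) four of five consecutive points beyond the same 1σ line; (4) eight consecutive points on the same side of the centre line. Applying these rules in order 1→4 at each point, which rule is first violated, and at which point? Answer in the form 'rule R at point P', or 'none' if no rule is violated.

rule 1 at point 6

Zone of each point (C = within 1σ̂, B = 1σ̂–2σ̂, A = 2σ̂–3σ̂, * = beyond 3σ̂; sign = side of CL): 1:+C, 2:+B, 3:-C, 4:-C, 5:-C, 6:+*, 7:+C, 8:+C, 9:+C, 10:-C
Rule 1 (one point beyond the 3σ limits) is satisfied at point 6.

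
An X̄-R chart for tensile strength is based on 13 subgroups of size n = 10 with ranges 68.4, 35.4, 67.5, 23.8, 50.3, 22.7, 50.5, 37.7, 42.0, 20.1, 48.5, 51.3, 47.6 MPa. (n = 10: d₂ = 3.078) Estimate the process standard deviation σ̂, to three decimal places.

R̄ = (68.4 + 35.4 + 67.5 + 23.8 + 50.3 + 22.7 + 50.5 + 37.7 + 42.0 + 20.1 + 48.5 + 51.3 + 47.6) / 13 = 43.5231
σ̂ = R̄ / d₂ = 43.5231 / 3.078 = 14.1401

14.140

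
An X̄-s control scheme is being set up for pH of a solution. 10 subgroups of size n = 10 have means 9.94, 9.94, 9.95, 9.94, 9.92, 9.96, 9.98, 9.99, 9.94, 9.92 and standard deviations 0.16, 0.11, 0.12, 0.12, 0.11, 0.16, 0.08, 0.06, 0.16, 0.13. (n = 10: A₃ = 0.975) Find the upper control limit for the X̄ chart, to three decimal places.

10.066

X̄̄ = (9.94 + 9.94 + 9.95 + 9.94 + 9.92 + 9.96 + 9.98 + 9.99 + 9.94 + 9.92) / 10 = 9.9480
s̄ = (0.16 + 0.11 + 0.12 + 0.12 + 0.11 + 0.16 + 0.08 + 0.06 + 0.16 + 0.13) / 10 = 0.1210
UCL = X̄̄ + A₃·s̄ = 9.9480 + 0.975 × 0.1210 = 10.0660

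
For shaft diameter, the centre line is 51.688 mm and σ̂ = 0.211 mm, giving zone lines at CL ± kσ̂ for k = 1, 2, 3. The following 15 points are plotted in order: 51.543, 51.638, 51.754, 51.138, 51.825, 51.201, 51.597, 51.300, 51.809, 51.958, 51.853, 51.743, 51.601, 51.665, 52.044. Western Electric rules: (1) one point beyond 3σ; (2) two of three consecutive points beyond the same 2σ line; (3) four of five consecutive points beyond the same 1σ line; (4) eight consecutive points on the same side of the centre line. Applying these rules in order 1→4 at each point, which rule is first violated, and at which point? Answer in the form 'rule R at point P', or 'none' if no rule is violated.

rule 2 at point 6

Zone of each point (C = within 1σ̂, B = 1σ̂–2σ̂, A = 2σ̂–3σ̂, * = beyond 3σ̂; sign = side of CL): 1:-C, 2:-C, 3:+C, 4:-A, 5:+C, 6:-A, 7:-C, 8:-B, 9:+C, 10:+B, 11:+C, 12:+C, 13:-C, 14:-C, 15:+B
Rule 2 (two of three consecutive points beyond the same 2σ limit) is satisfied at point 6.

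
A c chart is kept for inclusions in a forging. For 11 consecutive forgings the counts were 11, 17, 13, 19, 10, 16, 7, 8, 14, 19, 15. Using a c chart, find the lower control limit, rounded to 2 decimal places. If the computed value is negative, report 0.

c̄ = (11 + 17 + 13 + 19 + 10 + 16 + 7 + 8 + 14 + 19 + 15) / 11 = 149 / 11 = 13.5455
LCL = c̄ − 3√c̄ = 13.5455 − 3 × 3.6804 = 2.5042

2.50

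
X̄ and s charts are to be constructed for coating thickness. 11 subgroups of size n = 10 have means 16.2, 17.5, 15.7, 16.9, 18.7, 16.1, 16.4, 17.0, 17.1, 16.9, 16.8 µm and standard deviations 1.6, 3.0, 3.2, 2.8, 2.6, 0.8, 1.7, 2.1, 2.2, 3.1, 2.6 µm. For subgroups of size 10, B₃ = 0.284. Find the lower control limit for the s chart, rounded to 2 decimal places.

s̄ = (1.6 + 3.0 + 3.2 + 2.8 + 2.6 + 0.8 + 1.7 + 2.1 + 2.2 + 3.1 + 2.6) / 11 = 2.3364
LCL_s = B₃·s̄ = 0.284 × 2.3364 = 0.6635

0.66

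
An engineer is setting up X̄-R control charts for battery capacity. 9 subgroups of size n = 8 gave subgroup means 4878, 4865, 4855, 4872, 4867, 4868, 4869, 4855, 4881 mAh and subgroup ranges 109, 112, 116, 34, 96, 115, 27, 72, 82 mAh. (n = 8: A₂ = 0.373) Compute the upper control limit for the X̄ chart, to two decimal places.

X̄̄ = (4878 + 4865 + 4855 + 4872 + 4867 + 4868 + 4869 + 4855 + 4881) / 9 = 43810.0000 / 9 = 4867.7778
R̄ = (109 + 112 + 116 + 34 + 96 + 115 + 27 + 72 + 82) / 9 = 763.0000 / 9 = 84.7778
UCL = X̄̄ + A₂·R̄ = 4867.7778 + 0.373 × 84.7778 = 4899.3999

4899.40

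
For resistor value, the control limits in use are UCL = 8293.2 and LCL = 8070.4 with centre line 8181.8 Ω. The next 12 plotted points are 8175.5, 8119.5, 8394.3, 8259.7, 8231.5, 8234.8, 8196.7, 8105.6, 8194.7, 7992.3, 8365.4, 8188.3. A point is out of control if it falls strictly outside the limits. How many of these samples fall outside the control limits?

3

Compare each point to [8070.4, 8293.2]: sample 3 = 8394.3 > UCL; sample 10 = 7992.3 < LCL; sample 11 = 8365.4 > UCL.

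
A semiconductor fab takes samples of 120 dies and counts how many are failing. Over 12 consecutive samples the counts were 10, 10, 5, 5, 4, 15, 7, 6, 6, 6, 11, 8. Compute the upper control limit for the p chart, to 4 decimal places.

0.1319

p̄ = Σdᵢ / (k·n) = 93 / (12 × 120) = 0.06458
UCL = p̄ + 3·√(p̄(1−p̄)/n) = 0.06458 + 3 × √(0.06458×0.93542/120) = 0.06458 + 3 × 0.02244 = 0.13190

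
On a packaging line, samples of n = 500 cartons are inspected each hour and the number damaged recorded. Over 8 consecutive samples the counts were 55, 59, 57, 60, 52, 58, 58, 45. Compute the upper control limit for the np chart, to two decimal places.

p̄ = Σdᵢ / (k·n) = 444 / (8 × 500) = 0.11100
UCL = np̄ + 3·√(np̄(1−p̄)) = 55.5000 + 3 × √(55.5000×0.88900) = 55.5000 + 3 × 7.0242 = 76.5726

76.57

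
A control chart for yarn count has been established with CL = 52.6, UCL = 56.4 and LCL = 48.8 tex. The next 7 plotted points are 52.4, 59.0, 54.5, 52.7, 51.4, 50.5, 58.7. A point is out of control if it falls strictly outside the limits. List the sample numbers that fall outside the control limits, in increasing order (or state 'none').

2, 7

Compare each point to [48.8, 56.4]: sample 2 = 59.0 > UCL; sample 7 = 58.7 > UCL.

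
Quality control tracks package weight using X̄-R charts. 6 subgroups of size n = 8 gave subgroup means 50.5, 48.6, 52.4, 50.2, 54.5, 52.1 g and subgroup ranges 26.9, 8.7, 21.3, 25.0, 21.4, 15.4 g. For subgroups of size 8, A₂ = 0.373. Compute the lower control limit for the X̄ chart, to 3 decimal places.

X̄̄ = (50.5 + 48.6 + 52.4 + 50.2 + 54.5 + 52.1) / 6 = 308.3000 / 6 = 51.3833
R̄ = (26.9 + 8.7 + 21.3 + 25.0 + 21.4 + 15.4) / 6 = 118.7000 / 6 = 19.7833
LCL = X̄̄ − A₂·R̄ = 51.3833 − 0.373 × 19.7833 = 44.0041

44.004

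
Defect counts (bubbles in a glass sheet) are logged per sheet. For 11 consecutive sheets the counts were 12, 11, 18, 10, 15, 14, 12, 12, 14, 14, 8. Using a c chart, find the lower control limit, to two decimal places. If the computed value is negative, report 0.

2.02

c̄ = (12 + 11 + 18 + 10 + 15 + 14 + 12 + 12 + 14 + 14 + 8) / 11 = 140 / 11 = 12.7273
LCL = c̄ − 3√c̄ = 12.7273 − 3 × 3.5675 = 2.0247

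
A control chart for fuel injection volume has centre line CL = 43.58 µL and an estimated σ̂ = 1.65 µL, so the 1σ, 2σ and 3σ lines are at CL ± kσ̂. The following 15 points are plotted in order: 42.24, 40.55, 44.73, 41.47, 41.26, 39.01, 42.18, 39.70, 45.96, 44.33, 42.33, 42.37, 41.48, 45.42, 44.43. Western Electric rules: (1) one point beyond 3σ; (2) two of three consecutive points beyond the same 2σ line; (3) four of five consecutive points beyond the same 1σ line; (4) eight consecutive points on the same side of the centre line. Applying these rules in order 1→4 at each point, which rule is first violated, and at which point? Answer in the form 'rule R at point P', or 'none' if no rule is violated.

Zone of each point (C = within 1σ̂, B = 1σ̂–2σ̂, A = 2σ̂–3σ̂, * = beyond 3σ̂; sign = side of CL): 1:-C, 2:-B, 3:+C, 4:-B, 5:-B, 6:-A, 7:-C, 8:-A, 9:+B, 10:+C, 11:-C, 12:-C, 13:-B, 14:+B, 15:+C
Rule 3 (four of five consecutive points beyond the same 1σ limit) is satisfied at point 6.

rule 3 at point 6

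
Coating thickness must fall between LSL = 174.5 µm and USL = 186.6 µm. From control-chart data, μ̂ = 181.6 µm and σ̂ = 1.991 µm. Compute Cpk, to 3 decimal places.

Cpu = (USL − μ̂) / (3σ̂) = (186.6 − 181.6) / (3 × 1.991) = 0.8371; Cpl = (μ̂ − LSL) / (3σ̂) = (181.6 − 174.5) / (3 × 1.991) = 1.1887; Cpk = min(Cpu, Cpl) = 0.8371

0.837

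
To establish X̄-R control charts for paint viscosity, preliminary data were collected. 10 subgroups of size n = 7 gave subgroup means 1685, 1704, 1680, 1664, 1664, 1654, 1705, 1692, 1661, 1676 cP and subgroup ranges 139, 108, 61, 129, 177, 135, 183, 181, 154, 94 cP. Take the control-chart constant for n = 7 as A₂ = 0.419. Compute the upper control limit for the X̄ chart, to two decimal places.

X̄̄ = (1685 + 1704 + 1680 + 1664 + 1664 + 1654 + 1705 + 1692 + 1661 + 1676) / 10 = 16785.0000 / 10 = 1678.5000
R̄ = (139 + 108 + 61 + 129 + 177 + 135 + 183 + 181 + 154 + 94) / 10 = 1361.0000 / 10 = 136.1000
UCL = X̄̄ + A₂·R̄ = 1678.5000 + 0.419 × 136.1000 = 1735.5259

1735.53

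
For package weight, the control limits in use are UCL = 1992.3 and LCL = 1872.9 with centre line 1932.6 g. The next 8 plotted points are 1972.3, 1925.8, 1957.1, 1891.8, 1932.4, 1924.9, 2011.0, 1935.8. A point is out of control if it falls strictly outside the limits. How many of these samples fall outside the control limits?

1

Compare each point to [1872.9, 1992.3]: sample 7 = 2011.0 > UCL.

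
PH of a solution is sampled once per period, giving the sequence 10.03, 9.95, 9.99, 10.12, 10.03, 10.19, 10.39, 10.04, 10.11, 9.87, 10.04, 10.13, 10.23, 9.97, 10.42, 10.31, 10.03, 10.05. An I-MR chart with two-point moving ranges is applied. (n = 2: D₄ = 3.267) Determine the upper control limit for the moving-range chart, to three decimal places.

0.546

Moving ranges: 0.08, 0.04, 0.13, 0.09, 0.16, 0.20, 0.35, 0.07, 0.24, 0.17, 0.09, 0.10, 0.26, 0.45, 0.11, 0.28, 0.02; M̄R̄ = 2.8400 / 17 = 0.1671
UCL_MR = D₄·M̄R̄ = 3.267 × 0.1671 = 0.5458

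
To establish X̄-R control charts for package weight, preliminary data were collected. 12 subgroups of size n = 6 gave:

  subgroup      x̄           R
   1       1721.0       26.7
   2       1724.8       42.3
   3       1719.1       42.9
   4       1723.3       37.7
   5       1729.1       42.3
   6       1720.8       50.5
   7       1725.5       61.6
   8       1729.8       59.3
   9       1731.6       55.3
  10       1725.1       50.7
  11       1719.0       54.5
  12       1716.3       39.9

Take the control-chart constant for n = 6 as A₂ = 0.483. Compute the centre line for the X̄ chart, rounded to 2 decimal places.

1723.78

X̄̄ = (1721.0 + 1724.8 + 1719.1 + 1723.3 + 1729.1 + 1720.8 + 1725.5 + 1729.8 + 1731.6 + 1725.1 + 1719.0 + 1716.3) / 12 = 20685.4000 / 12 = 1723.7833
CL = X̄̄ = 1723.7833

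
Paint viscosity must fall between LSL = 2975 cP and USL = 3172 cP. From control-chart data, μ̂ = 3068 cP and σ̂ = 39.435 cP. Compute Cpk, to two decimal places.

Cpu = (USL − μ̂) / (3σ̂) = (3172 − 3068) / (3 × 39.435) = 0.8791; Cpl = (μ̂ − LSL) / (3σ̂) = (3068 − 2975) / (3 × 39.435) = 0.7861; Cpk = min(Cpu, Cpl) = 0.7861

0.79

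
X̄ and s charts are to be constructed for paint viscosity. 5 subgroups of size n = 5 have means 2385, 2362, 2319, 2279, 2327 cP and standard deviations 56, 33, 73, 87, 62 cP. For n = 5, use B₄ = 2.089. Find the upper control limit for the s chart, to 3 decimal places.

s̄ = (56 + 33 + 73 + 87 + 62) / 5 = 62.2000
UCL_s = B₄·s̄ = 2.089 × 62.2000 = 129.9358

129.936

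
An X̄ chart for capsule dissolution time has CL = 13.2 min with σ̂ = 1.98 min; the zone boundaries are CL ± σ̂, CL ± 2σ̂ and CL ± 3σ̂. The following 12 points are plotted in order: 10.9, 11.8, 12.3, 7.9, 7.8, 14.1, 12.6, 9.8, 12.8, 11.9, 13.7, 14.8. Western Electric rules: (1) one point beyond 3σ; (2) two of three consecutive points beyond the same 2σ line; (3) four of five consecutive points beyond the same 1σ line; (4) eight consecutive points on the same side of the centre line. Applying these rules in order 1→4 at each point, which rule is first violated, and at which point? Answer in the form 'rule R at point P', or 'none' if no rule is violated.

Zone of each point (C = within 1σ̂, B = 1σ̂–2σ̂, A = 2σ̂–3σ̂, * = beyond 3σ̂; sign = side of CL): 1:-B, 2:-C, 3:-C, 4:-A, 5:-A, 6:+C, 7:-C, 8:-B, 9:-C, 10:-C, 11:+C, 12:+C
Rule 2 (two of three consecutive points beyond the same 2σ limit) is satisfied at point 5.

rule 2 at point 5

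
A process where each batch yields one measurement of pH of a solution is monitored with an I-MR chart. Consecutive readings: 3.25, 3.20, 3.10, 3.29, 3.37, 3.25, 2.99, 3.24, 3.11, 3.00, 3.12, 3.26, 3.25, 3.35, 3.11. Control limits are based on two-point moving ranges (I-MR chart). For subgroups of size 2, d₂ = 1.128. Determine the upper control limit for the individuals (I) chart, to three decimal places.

3.554

X̄ = (3.25 + 3.20 + 3.10 + 3.29 + 3.37 + 3.25 + 2.99 + 3.24 + 3.11 + 3.00 + 3.12 + 3.26 + 3.25 + 3.35 + 3.11) / 15 = 3.1927
Moving ranges: 0.05, 0.10, 0.19, 0.08, 0.12, 0.26, 0.25, 0.13, 0.11, 0.12, 0.14, 0.01, 0.10, 0.24; M̄R̄ = 1.9000 / 14 = 0.1357
UCL = X̄ + 3·M̄R̄/d₂ = 3.1927 + 3 × 0.1357 / 1.128 = 3.5536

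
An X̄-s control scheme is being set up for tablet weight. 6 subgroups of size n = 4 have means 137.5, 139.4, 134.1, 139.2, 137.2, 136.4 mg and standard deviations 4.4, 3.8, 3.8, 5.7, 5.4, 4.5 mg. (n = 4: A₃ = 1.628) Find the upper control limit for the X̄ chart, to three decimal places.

144.789

X̄̄ = (137.5 + 139.4 + 134.1 + 139.2 + 137.2 + 136.4) / 6 = 137.3000
s̄ = (4.4 + 3.8 + 3.8 + 5.7 + 5.4 + 4.5) / 6 = 4.6000
UCL = X̄̄ + A₃·s̄ = 137.3000 + 1.628 × 4.6000 = 144.7888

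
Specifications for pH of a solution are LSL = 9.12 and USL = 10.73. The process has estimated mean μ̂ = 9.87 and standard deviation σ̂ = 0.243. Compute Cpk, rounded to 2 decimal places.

Cpu = (USL − μ̂) / (3σ̂) = (10.73 − 9.87) / (3 × 0.243) = 1.1797; Cpl = (μ̂ − LSL) / (3σ̂) = (9.87 − 9.12) / (3 × 0.243) = 1.0288; Cpk = min(Cpu, Cpl) = 1.0288

1.03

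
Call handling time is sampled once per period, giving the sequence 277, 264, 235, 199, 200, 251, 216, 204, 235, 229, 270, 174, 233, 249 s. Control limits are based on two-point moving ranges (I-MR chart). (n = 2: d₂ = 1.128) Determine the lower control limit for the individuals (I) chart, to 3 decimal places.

143.991

X̄ = (277 + 264 + 235 + 199 + 200 + 251 + 216 + 204 + 235 + 229 + 270 + 174 + 233 + 249) / 14 = 231.1429
Moving ranges: 13, 29, 36, 1, 51, 35, 12, 31, 6, 41, 96, 59, 16; M̄R̄ = 426.0000 / 13 = 32.7692
LCL = X̄ − 3·M̄R̄/d₂ = 231.1429 − 3 × 32.7692 / 1.128 = 143.9906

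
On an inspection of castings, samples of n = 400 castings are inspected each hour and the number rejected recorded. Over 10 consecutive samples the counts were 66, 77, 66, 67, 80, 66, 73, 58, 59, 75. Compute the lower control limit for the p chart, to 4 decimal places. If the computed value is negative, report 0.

0.1152

p̄ = Σdᵢ / (k·n) = 687 / (10 × 400) = 0.17175
LCL = p̄ − 3·√(p̄(1−p̄)/n) = 0.17175 − 3 × 0.01886 = 0.11518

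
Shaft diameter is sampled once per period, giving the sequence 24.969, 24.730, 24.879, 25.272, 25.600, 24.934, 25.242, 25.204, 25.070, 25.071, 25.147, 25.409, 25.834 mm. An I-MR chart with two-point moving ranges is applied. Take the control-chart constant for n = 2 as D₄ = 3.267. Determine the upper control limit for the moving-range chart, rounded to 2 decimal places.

Moving ranges: 0.239, 0.149, 0.393, 0.328, 0.666, 0.308, 0.038, 0.134, 0.001, 0.076, 0.262, 0.425; M̄R̄ = 3.0190 / 12 = 0.2516
UCL_MR = D₄·M̄R̄ = 3.267 × 0.2516 = 0.8219

0.82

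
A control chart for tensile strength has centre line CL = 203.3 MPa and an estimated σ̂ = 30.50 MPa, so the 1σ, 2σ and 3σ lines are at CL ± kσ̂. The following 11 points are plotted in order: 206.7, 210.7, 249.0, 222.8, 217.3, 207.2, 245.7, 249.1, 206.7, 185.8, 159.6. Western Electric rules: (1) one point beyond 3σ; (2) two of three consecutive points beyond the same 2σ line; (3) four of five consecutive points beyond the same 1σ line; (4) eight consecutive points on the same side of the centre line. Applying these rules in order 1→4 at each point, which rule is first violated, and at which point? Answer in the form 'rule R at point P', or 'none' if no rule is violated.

Zone of each point (C = within 1σ̂, B = 1σ̂–2σ̂, A = 2σ̂–3σ̂, * = beyond 3σ̂; sign = side of CL): 1:+C, 2:+C, 3:+B, 4:+C, 5:+C, 6:+C, 7:+B, 8:+B, 9:+C, 10:-C, 11:-B
Rule 4 (eight consecutive points on the same side of the centre line) is satisfied at point 8.

rule 4 at point 8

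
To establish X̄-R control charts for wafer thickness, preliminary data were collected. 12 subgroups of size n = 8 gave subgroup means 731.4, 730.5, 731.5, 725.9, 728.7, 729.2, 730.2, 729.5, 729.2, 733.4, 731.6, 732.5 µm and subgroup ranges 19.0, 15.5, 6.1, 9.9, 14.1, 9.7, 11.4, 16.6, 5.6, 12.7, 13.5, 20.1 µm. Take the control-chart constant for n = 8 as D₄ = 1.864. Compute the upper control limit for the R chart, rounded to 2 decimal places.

23.95

R̄ = (19.0 + 15.5 + 6.1 + 9.9 + 14.1 + 9.7 + 11.4 + 16.6 + 5.6 + 12.7 + 13.5 + 20.1) / 12 = 154.2000 / 12 = 12.8500
UCL_R = D₄·R̄ = 1.864 × 12.8500 = 23.9524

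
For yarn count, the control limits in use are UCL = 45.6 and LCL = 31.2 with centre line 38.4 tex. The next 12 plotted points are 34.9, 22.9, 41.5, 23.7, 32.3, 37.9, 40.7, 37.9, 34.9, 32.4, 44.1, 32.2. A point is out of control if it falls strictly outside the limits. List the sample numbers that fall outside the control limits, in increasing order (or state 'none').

2, 4

Compare each point to [31.2, 45.6]: sample 2 = 22.9 < LCL; sample 4 = 23.7 < LCL.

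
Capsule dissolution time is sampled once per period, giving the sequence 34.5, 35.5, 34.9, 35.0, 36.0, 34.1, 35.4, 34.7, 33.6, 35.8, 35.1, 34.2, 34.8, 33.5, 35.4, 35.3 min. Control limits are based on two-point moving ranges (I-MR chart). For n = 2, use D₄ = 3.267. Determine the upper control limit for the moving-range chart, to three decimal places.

3.354

Moving ranges: 1.0, 0.6, 0.1, 1.0, 1.9, 1.3, 0.7, 1.1, 2.2, 0.7, 0.9, 0.6, 1.3, 1.9, 0.1; M̄R̄ = 15.4000 / 15 = 1.0267
UCL_MR = D₄·M̄R̄ = 3.267 × 1.0267 = 3.3541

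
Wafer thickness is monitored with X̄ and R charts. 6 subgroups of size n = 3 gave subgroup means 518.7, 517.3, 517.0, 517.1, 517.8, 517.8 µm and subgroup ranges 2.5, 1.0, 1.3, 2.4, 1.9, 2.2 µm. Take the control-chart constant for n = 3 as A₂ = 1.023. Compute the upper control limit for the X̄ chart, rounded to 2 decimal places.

519.54

X̄̄ = (518.7 + 517.3 + 517.0 + 517.1 + 517.8 + 517.8) / 6 = 3105.7000 / 6 = 517.6167
R̄ = (2.5 + 1.0 + 1.3 + 2.4 + 1.9 + 2.2) / 6 = 11.3000 / 6 = 1.8833
UCL = X̄̄ + A₂·R̄ = 517.6167 + 1.023 × 1.8833 = 519.5433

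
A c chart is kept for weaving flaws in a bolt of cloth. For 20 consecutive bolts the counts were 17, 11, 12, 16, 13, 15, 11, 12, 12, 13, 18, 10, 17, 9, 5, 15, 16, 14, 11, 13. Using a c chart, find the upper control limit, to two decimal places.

23.82

c̄ = (17 + 11 + 12 + 16 + 13 + 15 + 11 + 12 + 12 + 13 + 18 + 10 + 17 + 9 + 5 + 15 + 16 + 14 + 11 + 13) / 20 = 260 / 20 = 13.0000
UCL = c̄ + 3√c̄ = 13.0000 + 3 × √13.0000 = 13.0000 + 3 × 3.6056 = 23.8167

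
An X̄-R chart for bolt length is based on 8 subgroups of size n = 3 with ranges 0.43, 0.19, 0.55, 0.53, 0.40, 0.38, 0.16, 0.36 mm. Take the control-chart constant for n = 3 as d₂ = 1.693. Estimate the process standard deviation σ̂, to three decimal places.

0.222

R̄ = (0.43 + 0.19 + 0.55 + 0.53 + 0.40 + 0.38 + 0.16 + 0.36) / 8 = 0.3750
σ̂ = R̄ / d₂ = 0.3750 / 1.693 = 0.2215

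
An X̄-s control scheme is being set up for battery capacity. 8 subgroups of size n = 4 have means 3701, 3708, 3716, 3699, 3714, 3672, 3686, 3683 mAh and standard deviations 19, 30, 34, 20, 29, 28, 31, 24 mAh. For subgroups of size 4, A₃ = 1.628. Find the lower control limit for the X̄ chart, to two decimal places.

X̄̄ = (3701 + 3708 + 3716 + 3699 + 3714 + 3672 + 3686 + 3683) / 8 = 3697.3750
s̄ = (19 + 30 + 34 + 20 + 29 + 28 + 31 + 24) / 8 = 26.8750
LCL = X̄̄ − A₃·s̄ = 3697.3750 − 1.628 × 26.8750 = 3653.6225

3653.62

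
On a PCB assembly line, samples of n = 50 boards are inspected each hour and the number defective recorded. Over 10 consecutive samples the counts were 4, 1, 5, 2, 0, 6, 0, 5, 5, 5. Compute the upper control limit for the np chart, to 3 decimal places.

8.567

p̄ = Σdᵢ / (k·n) = 33 / (10 × 50) = 0.06600
UCL = np̄ + 3·√(np̄(1−p̄)) = 3.3000 + 3 × √(3.3000×0.93400) = 3.3000 + 3 × 1.7556 = 8.5669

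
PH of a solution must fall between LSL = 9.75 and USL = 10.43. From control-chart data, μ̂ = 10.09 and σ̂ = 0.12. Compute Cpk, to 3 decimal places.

0.944

Cpu = (USL − μ̂) / (3σ̂) = (10.43 − 10.09) / (3 × 0.12) = 0.9444; Cpl = (μ̂ − LSL) / (3σ̂) = (10.09 − 9.75) / (3 × 0.12) = 0.9444; Cpk = min(Cpu, Cpl) = 0.9444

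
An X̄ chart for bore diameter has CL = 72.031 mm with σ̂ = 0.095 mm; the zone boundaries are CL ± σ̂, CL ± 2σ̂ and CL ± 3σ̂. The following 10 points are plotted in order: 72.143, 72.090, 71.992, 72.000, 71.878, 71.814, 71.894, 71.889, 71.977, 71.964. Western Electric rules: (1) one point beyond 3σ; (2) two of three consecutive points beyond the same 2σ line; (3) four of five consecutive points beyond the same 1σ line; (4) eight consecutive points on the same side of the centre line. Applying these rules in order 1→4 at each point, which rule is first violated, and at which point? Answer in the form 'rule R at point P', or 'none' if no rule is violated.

Zone of each point (C = within 1σ̂, B = 1σ̂–2σ̂, A = 2σ̂–3σ̂, * = beyond 3σ̂; sign = side of CL): 1:+B, 2:+C, 3:-C, 4:-C, 5:-B, 6:-A, 7:-B, 8:-B, 9:-C, 10:-C
Rule 3 (four of five consecutive points beyond the same 1σ limit) is satisfied at point 8.

rule 3 at point 8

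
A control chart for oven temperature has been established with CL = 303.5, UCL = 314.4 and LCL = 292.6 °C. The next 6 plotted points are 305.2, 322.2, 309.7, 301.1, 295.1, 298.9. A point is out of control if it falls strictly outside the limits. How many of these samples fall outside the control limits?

1

Compare each point to [292.6, 314.4]: sample 2 = 322.2 > UCL.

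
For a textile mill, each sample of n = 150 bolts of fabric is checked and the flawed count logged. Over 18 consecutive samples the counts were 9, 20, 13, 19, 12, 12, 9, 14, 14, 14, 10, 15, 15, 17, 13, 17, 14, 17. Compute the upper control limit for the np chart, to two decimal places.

p̄ = Σdᵢ / (k·n) = 254 / (18 × 150) = 0.09407
UCL = np̄ + 3·√(np̄(1−p̄)) = 14.1111 + 3 × √(14.1111×0.90593) = 14.1111 + 3 × 3.5754 = 24.8374

24.84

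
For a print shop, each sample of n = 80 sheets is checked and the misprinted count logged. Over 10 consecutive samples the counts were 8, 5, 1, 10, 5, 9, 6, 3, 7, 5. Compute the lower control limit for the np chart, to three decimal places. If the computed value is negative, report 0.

0.000

p̄ = Σdᵢ / (k·n) = 59 / (10 × 80) = 0.07375
LCL = np̄ − 3·√(np̄(1−p̄)) = 5.9000 − 3 × 2.3377 = -1.1131 → 0 (negative, so LCL = 0)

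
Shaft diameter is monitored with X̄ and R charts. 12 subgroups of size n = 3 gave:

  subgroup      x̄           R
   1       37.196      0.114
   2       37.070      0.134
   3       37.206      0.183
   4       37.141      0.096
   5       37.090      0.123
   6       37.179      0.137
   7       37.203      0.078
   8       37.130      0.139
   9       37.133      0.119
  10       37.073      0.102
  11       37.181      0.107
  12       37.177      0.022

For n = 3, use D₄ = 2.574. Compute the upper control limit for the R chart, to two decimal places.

0.29

R̄ = (0.114 + 0.134 + 0.183 + 0.096 + 0.123 + 0.137 + 0.078 + 0.139 + 0.119 + 0.102 + 0.107 + 0.022) / 12 = 1.3540 / 12 = 0.1128
UCL_R = D₄·R̄ = 2.574 × 0.1128 = 0.2904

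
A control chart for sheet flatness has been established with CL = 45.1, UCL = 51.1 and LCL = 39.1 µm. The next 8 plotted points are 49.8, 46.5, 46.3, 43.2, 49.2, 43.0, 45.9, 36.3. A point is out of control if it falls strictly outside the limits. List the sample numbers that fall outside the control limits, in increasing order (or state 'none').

8

Compare each point to [39.1, 51.1]: sample 8 = 36.3 < LCL.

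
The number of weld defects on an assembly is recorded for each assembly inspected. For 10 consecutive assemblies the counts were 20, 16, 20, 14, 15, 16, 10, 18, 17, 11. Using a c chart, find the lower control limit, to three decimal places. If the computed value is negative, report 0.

c̄ = (20 + 16 + 20 + 14 + 15 + 16 + 10 + 18 + 17 + 11) / 10 = 157 / 10 = 15.7000
LCL = c̄ − 3√c̄ = 15.7000 − 3 × 3.9623 = 3.8130

3.813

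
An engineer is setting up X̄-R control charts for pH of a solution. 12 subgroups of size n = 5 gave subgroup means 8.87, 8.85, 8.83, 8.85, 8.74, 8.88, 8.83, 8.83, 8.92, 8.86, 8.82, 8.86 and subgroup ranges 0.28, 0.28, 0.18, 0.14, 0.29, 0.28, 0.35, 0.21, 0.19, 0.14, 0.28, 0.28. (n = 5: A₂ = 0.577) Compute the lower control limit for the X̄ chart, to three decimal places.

8.706

X̄̄ = (8.87 + 8.85 + 8.83 + 8.85 + 8.74 + 8.88 + 8.83 + 8.83 + 8.92 + 8.86 + 8.82 + 8.86) / 12 = 106.1400 / 12 = 8.8450
R̄ = (0.28 + 0.28 + 0.18 + 0.14 + 0.29 + 0.28 + 0.35 + 0.21 + 0.19 + 0.14 + 0.28 + 0.28) / 12 = 2.9000 / 12 = 0.2417
LCL = X̄̄ − A₂·R̄ = 8.8450 − 0.577 × 0.2417 = 8.7056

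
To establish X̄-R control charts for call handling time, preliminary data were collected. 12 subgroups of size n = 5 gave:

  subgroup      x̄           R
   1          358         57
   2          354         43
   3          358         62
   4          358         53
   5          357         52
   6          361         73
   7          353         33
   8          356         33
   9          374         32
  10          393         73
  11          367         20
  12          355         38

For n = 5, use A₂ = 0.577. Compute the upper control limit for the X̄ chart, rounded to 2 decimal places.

X̄̄ = (358 + 354 + 358 + 358 + 357 + 361 + 353 + 356 + 374 + 393 + 367 + 355) / 12 = 4344.0000 / 12 = 362.0000
R̄ = (57 + 43 + 62 + 53 + 52 + 73 + 33 + 33 + 32 + 73 + 20 + 38) / 12 = 569.0000 / 12 = 47.4167
UCL = X̄̄ + A₂·R̄ = 362.0000 + 0.577 × 47.4167 = 389.3594

389.36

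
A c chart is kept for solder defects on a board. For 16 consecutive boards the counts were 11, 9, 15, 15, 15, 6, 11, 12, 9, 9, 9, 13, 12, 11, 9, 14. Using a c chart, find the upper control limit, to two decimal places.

c̄ = (11 + 9 + 15 + 15 + 15 + 6 + 11 + 12 + 9 + 9 + 9 + 13 + 12 + 11 + 9 + 14) / 16 = 180 / 16 = 11.2500
UCL = c̄ + 3√c̄ = 11.2500 + 3 × √11.2500 = 11.2500 + 3 × 3.3541 = 21.3123

21.31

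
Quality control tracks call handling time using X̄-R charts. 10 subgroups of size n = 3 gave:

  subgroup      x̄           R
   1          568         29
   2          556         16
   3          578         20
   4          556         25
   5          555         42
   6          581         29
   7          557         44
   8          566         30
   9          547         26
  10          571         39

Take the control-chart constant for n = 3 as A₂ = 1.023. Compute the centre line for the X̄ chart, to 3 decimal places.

X̄̄ = (568 + 556 + 578 + 556 + 555 + 581 + 557 + 566 + 547 + 571) / 10 = 5635.0000 / 10 = 563.5000
CL = X̄̄ = 563.5000

563.500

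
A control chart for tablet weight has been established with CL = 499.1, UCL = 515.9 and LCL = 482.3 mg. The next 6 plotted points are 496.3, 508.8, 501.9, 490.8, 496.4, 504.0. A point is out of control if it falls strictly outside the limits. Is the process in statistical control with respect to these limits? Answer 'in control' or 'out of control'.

in control

All 6 points lie within [482.3, 515.9].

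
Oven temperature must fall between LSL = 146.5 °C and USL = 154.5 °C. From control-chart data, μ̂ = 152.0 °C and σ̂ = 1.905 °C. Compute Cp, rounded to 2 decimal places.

0.70

Cp = (USL − LSL) / (6σ̂) = (154.5 − 146.5) / (6 × 1.905) = 8.0000 / 11.4300 = 0.6999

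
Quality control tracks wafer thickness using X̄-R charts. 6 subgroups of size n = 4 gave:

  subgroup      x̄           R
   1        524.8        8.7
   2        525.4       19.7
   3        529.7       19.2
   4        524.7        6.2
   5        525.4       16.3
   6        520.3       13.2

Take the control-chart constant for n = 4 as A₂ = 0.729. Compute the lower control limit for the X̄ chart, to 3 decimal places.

X̄̄ = (524.8 + 525.4 + 529.7 + 524.7 + 525.4 + 520.3) / 6 = 3150.3000 / 6 = 525.0500
R̄ = (8.7 + 19.7 + 19.2 + 6.2 + 16.3 + 13.2) / 6 = 83.3000 / 6 = 13.8833
LCL = X̄̄ − A₂·R̄ = 525.0500 − 0.729 × 13.8833 = 514.9291

514.929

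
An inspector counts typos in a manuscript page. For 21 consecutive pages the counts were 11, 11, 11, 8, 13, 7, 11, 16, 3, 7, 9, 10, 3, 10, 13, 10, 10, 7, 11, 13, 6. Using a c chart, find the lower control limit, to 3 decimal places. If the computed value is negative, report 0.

0.266

c̄ = (11 + 11 + 11 + 8 + 13 + 7 + 11 + 16 + 3 + 7 + 9 + 10 + 3 + 10 + 13 + 10 + 10 + 7 + 11 + 13 + 6) / 21 = 200 / 21 = 9.5238
LCL = c̄ − 3√c̄ = 9.5238 − 3 × 3.0861 = 0.2656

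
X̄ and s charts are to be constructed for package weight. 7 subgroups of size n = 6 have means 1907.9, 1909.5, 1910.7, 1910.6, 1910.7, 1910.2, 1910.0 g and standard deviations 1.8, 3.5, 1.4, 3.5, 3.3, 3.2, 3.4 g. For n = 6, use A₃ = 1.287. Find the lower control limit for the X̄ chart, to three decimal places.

1906.247

X̄̄ = (1907.9 + 1909.5 + 1910.7 + 1910.6 + 1910.7 + 1910.2 + 1910.0) / 7 = 1909.9429
s̄ = (1.8 + 3.5 + 1.4 + 3.5 + 3.3 + 3.2 + 3.4) / 7 = 2.8714
LCL = X̄̄ − A₃·s̄ = 1909.9429 − 1.287 × 2.8714 = 1906.2473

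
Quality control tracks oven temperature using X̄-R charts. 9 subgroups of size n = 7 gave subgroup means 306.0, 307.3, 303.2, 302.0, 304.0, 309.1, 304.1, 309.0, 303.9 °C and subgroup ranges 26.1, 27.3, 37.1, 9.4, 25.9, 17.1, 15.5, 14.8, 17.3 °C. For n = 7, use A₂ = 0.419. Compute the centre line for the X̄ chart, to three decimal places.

X̄̄ = (306.0 + 307.3 + 303.2 + 302.0 + 304.0 + 309.1 + 304.1 + 309.0 + 303.9) / 9 = 2748.6000 / 9 = 305.4000
CL = X̄̄ = 305.4000

305.400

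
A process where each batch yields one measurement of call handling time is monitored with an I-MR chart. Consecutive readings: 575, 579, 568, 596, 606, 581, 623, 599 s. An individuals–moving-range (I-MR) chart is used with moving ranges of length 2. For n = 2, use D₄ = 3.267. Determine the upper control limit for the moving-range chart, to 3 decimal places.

67.207

Moving ranges: 4, 11, 28, 10, 25, 42, 24; M̄R̄ = 144.0000 / 7 = 20.5714
UCL_MR = D₄·M̄R̄ = 3.267 × 20.5714 = 67.2069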